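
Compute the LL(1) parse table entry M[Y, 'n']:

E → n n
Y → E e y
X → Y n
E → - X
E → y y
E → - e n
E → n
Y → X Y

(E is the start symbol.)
To find M[Y, 'n'], we find productions for Y where 'n' is in the predict set (PREDICT(N → α) = (FIRST(α) \ {ε}) ∪ (FOLLOW(N) if α ⇒* ε)).

Relevant sets:
  FIRST(E) = { '-', 'n', 'y' }
  FIRST(X) = { '-', 'n', 'y' }

Y → E e y: PREDICT = { '-', 'n', 'y' }
  'n' is in predict set, so this production goes in M[Y, 'n']
Y → X Y: PREDICT = { '-', 'n', 'y' }
  'n' is in predict set, so this production goes in M[Y, 'n']

M[Y, 'n'] = Y → E e y, Y → X Y  (a multiply-defined cell — the grammar is not LL(1))

Answer: Y → E e y, Y → X Y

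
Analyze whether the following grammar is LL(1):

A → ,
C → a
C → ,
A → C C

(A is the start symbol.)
A grammar is LL(1) if for each non-terminal N with multiple productions, the predict sets of those productions are pairwise disjoint, where PREDICT(N → α) = (FIRST(α) \ {ε}) ∪ (FOLLOW(N) if α ⇒* ε).

Relevant sets:
  FIRST(C) = { ',', 'a' }

For A:
  PREDICT(A → ',') = { ',' }
  PREDICT(A → C C) = { ',', 'a' }
For C:
  PREDICT(C → a) = { 'a' }
  PREDICT(C → ',') = { ',' }

Conflict found: Predict set conflict for A: { ',' }
The grammar is NOT LL(1).

Answer: No. Predict set conflict for A: { ',' }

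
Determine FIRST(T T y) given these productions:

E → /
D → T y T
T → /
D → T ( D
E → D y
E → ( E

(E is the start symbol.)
FIRST sets of the non-terminals involved (from the grammar, by fixed-point iteration):
  FIRST(T) = { '/' }

To compute FIRST(T T y), process the symbols left to right:
Symbol T is a non-terminal. Add FIRST(T) \ {ε} = { '/' }
T is not nullable (ε ∉ FIRST(T)), so stop here.
FIRST(T T y) = { '/' }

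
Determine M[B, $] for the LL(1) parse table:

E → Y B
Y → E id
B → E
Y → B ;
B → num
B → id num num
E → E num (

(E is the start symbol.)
To find M[B, $], we find productions for B where $ is in the predict set (PREDICT(N → α) = (FIRST(α) \ {ε}) ∪ (FOLLOW(N) if α ⇒* ε)).

Relevant sets:
  FIRST(E) = { 'id', 'num' }

B → E: PREDICT = { 'id', 'num' }
B → num: PREDICT = { 'num' }
B → id num num: PREDICT = { 'id' }

M[B, $] is empty (no production applies)

Answer: Empty (error entry)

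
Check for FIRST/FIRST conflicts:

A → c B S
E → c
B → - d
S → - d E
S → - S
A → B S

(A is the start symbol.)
Yes. S → '-' d E / S → '-' S on { '-' }

A FIRST/FIRST conflict occurs when two productions N → α and N → β for the same non-terminal have FIRST(α) ∩ FIRST(β) ≠ ∅ (with ε ∈ FIRST of a nullable right-hand side, so two nullable alternatives also conflict).

FIRST sets of the non-terminals at (or reachable through a nullable prefix from) the front of some alternative:
  FIRST(B) = { '-' }

Productions for A:
  A → c B S: FIRST = { 'c' }
  A → B S: FIRST = { '-' }
Productions for S:
  S → - d E: FIRST = { '-' }
  S → - S: FIRST = { '-' }
E, B have only one production, so no FIRST/FIRST conflict is possible there.

Conflict for S: S → - d E and S → - S
  Overlap: { '-' }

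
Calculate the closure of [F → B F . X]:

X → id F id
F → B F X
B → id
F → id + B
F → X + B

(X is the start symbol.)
Start with: [F → B F . X]
  [F → B F . X] has the dot before X: add [X → . id F id]
No further items can be added.

CLOSURE = { [F → B F . X], [X → . id F id] }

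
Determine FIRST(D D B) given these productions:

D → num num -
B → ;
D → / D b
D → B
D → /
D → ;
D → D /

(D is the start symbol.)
FIRST sets of the non-terminals involved (from the grammar, by fixed-point iteration):
  FIRST(D) = { '/', ';', 'num' }

To compute FIRST(D D B), process the symbols left to right:
Symbol D is a non-terminal. Add FIRST(D) \ {ε} = { '/', ';', 'num' }
D is not nullable (ε ∉ FIRST(D)), so stop here.
FIRST(D D B) = { '/', ';', 'num' }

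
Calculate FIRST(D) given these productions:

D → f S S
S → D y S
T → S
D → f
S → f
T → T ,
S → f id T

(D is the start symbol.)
To compute FIRST(D), examine every production with D on the left-hand side, reading each right-hand side left to right until a non-nullable symbol is reached.

From D → f S S:
  - f is a terminal: add 'f' and stop
From D → f:
  - f is a terminal: add 'f' and stop

Collecting: FIRST(D) = { 'f' }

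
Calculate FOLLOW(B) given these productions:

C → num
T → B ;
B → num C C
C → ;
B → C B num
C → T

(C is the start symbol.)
{ ';', 'num' }

To compute FOLLOW(B), find every occurrence of B on a right-hand side N → α B β: add FIRST(β) \ {ε}, and if β is empty or nullable also add FOLLOW(N). Iterate to a fixed point.

In T → B ;: B is followed by ';', add FIRST(';') \ {ε} = { ';' }
In B → C B num: B is followed by num, add FIRST(num) \ {ε} = { 'num' }

Taking the union: FOLLOW(B) = { ';', 'num' }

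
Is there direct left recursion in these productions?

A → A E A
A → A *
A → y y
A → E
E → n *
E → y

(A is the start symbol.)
Yes, A is left-recursive

Direct left recursion occurs when N → N α for some non-terminal N (the right-hand side begins with the left-hand side itself).

A → A E A: LEFT RECURSIVE (starts with A)
A → A *: LEFT RECURSIVE (starts with A)
A → y y: starts with y
A → E: starts with E
E → n *: starts with n
E → y: starts with y

The grammar has direct left recursion on: A.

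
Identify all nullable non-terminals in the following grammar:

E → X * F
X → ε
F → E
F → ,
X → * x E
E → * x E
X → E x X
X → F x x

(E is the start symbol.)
{ 'X' }

A non-terminal is nullable if it can derive ε (the empty string): either it has an ε-production, or it has a production whose right-hand side consists entirely of nullable non-terminals.

ε-productions: X → ε
So X is immediately nullable.
No further non-terminal can be added: every production for the remaining non-terminals contains a terminal or a non-nullable non-terminal.
Nullable = { 'X' }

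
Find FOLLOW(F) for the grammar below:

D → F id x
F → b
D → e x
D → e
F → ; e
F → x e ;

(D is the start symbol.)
{ 'id' }

To compute FOLLOW(F), find every occurrence of F on a right-hand side N → α F β: add FIRST(β) \ {ε}, and if β is empty or nullable also add FOLLOW(N). Iterate to a fixed point.

In D → F id x: F is followed by id x, add FIRST(id x) \ {ε} = { 'id' }

Taking the union: FOLLOW(F) = { 'id' }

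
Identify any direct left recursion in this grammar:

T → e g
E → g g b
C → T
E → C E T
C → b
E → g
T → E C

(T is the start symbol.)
No direct left recursion

Direct left recursion occurs when N → N α for some non-terminal N (the right-hand side begins with the left-hand side itself).

T → e g: starts with e
E → g g b: starts with g
C → T: starts with T
E → C E T: starts with C
C → b: starts with b
E → g: starts with g
T → E C: starts with E

No direct left recursion found.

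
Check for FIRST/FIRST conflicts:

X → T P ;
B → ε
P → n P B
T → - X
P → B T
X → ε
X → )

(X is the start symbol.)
FIRST sets of the non-terminals at (or reachable through a nullable prefix from) the front of some alternative:
  FIRST(T) = { '-' }
  FIRST(B) = { ε }

Productions for X:
  X → T P ;: FIRST = { '-' }
  X → ε: FIRST = { ε }
  X → ): FIRST = { ')' }
Productions for P:
  P → n P B: FIRST = { 'n' }
  P → B T: FIRST = { '-' }
B, T have only one production, so no FIRST/FIRST conflict is possible there.

All alternatives of each non-terminal have pairwise disjoint FIRST sets.

Answer: No FIRST/FIRST conflicts.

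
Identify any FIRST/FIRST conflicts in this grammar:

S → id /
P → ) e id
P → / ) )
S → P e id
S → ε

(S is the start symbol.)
A FIRST/FIRST conflict occurs when two productions N → α and N → β for the same non-terminal have FIRST(α) ∩ FIRST(β) ≠ ∅ (with ε ∈ FIRST of a nullable right-hand side, so two nullable alternatives also conflict).

FIRST sets of the non-terminals at (or reachable through a nullable prefix from) the front of some alternative:
  FIRST(P) = { ')', '/' }

Productions for S:
  S → id /: FIRST = { 'id' }
  S → P e id: FIRST = { ')', '/' }
  S → ε: FIRST = { ε }
Productions for P:
  P → ) e id: FIRST = { ')' }
  P → / ) ): FIRST = { '/' }

All alternatives of each non-terminal have pairwise disjoint FIRST sets.

Answer: No FIRST/FIRST conflicts.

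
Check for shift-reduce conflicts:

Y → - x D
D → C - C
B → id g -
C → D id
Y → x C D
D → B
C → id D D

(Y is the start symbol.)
Yes — I12: [C → id D D .] vs [C → D . id]; I13: [C → D id .] vs [B → . id g -]; I16: [D → C - C .] vs [D → C . - C]; I17: [Y → x C D .] vs [C → D . id]; I19: [Y → - x D .] vs [C → D . id]

Augment with Y' → Y and build the canonical LR(0) collection (I0 = CLOSURE({[Y' → . Y]}), then GOTO on every symbol after a dot until no new states appear). It has 20 states:
  I0: { [Y → . - x D], [Y → . x C D], [Y' → . Y] }  — shift
  I1: { [Y → - . x D] }  — shift
  I2: { [Y' → Y .] }  — accept
  I3: { [B → . id g -], [C → . D id], [C → . id D D], [D → . B], [D → . C - C], [Y → x . C D] }  — shift
  I4: { [D → B .] }  — reduce
  I5: { [B → . id g -], [C → . D id], [C → . id D D], [D → . B], [D → . C - C], [D → C . - C], [Y → x C . D] }  — shift
  I6: { [C → D . id] }  — shift
  I7: { [B → . id g -], [B → id . g -], [C → . D id], [C → . id D D], [C → id . D D], [D → . B], [D → . C - C] }  — shift
  I8: { [D → C . - C] }  — shift
  I9: { [B → . id g -], [C → . D id], [C → . id D D], [C → D . id], [C → id D . D], [D → . B], [D → . C - C] }  — shift
  I10: { [B → id g . -] }  — shift
  I11: { [B → id g - .] }  — reduce
  I12: { [C → D . id], [C → id D D .] }  — shift, reduce
  I13: { [B → . id g -], [B → id . g -], [C → . D id], [C → . id D D], [C → D id .], [C → id . D D], [D → . B], [D → . C - C] }  — shift, reduce
  I14: { [C → D id .] }  — reduce
  I15: { [B → . id g -], [C → . D id], [C → . id D D], [D → . B], [D → . C - C], [D → C - . C] }  — shift
  I16: { [D → C - C .], [D → C . - C] }  — shift, reduce
  I17: { [C → D . id], [Y → x C D .] }  — shift, reduce
  I18: { [B → . id g -], [C → . D id], [C → . id D D], [D → . B], [D → . C - C], [Y → - x . D] }  — shift
  I19: { [C → D . id], [Y → - x D .] }  — shift, reduce

I12 contains reduce item [C → id D D .] and shift item [C → D . id] — shift-reduce conflict.
I13 contains reduce item [C → D id .] and shift items [B → . id g -], [B → id . g -], [C → . id D D] — shift-reduce conflict.
I16 contains reduce item [D → C - C .] and shift item [D → C . - C] — shift-reduce conflict.
I17 contains reduce item [Y → x C D .] and shift item [C → D . id] — shift-reduce conflict.
I19 contains reduce item [Y → - x D .] and shift item [C → D . id] — shift-reduce conflict.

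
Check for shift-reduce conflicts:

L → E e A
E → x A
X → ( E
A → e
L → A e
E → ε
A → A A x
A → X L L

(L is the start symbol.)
Yes — I0: [E → .] vs [A → . e]; I1: [E → .] vs [E → . x A]; I5: [E → .] vs [A → . e]; I8: [E → x A .] vs [A → . e]; I11: [E → .] vs [A → . e]; I14: [L → E e A .] vs [A → . e]

A shift-reduce conflict occurs when an LR(0) state has both:
  - a complete (reduce) item [A → α .] (dot at the end), and
  - a shift item [B → β . c γ] (dot before a terminal).

Augment with L' → L and build the canonical LR(0) collection (I0 = CLOSURE({[L' → . L]}), then GOTO on every symbol after a dot until no new states appear). It has 17 states:
  I0: { [A → . A A x], [A → . X L L], [A → . e], [E → . x A], [E → .], [L → . A e], [L → . E e A], [L' → . L], [X → . ( E] }  — shift, reduce
  I1: { [E → . x A], [E → .], [X → ( . E] }  — shift, reduce
  I2: { [A → . A A x], [A → . X L L], [A → . e], [A → A . A x], [L → A . e], [X → . ( E] }  — shift
  I3: { [L → E . e A] }  — shift
  I4: { [L' → L .] }  — accept
  I5: { [A → . A A x], [A → . X L L], [A → . e], [A → X . L L], [E → . x A], [E → .], [L → . A e], [L → . E e A], [X → . ( E] }  — shift, reduce
  I6: { [A → e .] }  — reduce
  I7: { [A → . A A x], [A → . X L L], [A → . e], [E → x . A], [X → . ( E] }  — shift
  I8: { [A → . A A x], [A → . X L L], [A → . e], [A → A . A x], [E → x A .], [X → . ( E] }  — shift, reduce
  I9: { [A → . A A x], [A → . X L L], [A → . e], [A → A . A x], [A → A A . x], [X → . ( E] }  — shift
  I10: { [A → A A x .] }  — reduce
  I11: { [A → . A A x], [A → . X L L], [A → . e], [A → X L . L], [E → . x A], [E → .], [L → . A e], [L → . E e A], [X → . ( E] }  — shift, reduce
  I12: { [A → X L L .] }  — reduce
  I13: { [A → . A A x], [A → . X L L], [A → . e], [L → E e . A], [X → . ( E] }  — shift
  I14: { [A → . A A x], [A → . X L L], [A → . e], [A → A . A x], [L → E e A .], [X → . ( E] }  — shift, reduce
  I15: { [A → e .], [L → A e .] }  — 2 reduces
  I16: { [X → ( E .] }  — reduce

I0 contains reduce item [E → .] and shift items [A → . e], [E → . x A], [X → . ( E] — shift-reduce conflict.
I1 contains reduce item [E → .] and shift item [E → . x A] — shift-reduce conflict.
I5 contains reduce item [E → .] and shift items [A → . e], [E → . x A], [X → . ( E] — shift-reduce conflict.
I8 contains reduce item [E → x A .] and shift items [A → . e], [X → . ( E] — shift-reduce conflict.
I11 contains reduce item [E → .] and shift items [A → . e], [E → . x A], [X → . ( E] — shift-reduce conflict.
I14 contains reduce item [L → E e A .] and shift items [A → . e], [X → . ( E] — shift-reduce conflict.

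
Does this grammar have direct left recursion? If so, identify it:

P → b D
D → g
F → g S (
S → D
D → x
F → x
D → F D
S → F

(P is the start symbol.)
No direct left recursion

Direct left recursion occurs when N → N α for some non-terminal N (the right-hand side begins with the left-hand side itself).

P → b D: starts with b
D → g: starts with g
F → g S (: starts with g
S → D: starts with D
D → x: starts with x
F → x: starts with x
D → F D: starts with F
S → F: starts with F

No direct left recursion found.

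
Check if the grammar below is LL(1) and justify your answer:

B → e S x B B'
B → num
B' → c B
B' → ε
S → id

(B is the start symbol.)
Relevant sets:
  FOLLOW(B') = { $, 'c' }

For B:
  PREDICT(B → e S x B B') = { 'e' }
  PREDICT(B → num) = { 'num' }
For B':
  PREDICT(B' → c B) = { 'c' }
  PREDICT(B' → ε) = { $, 'c' }
S has a single production, so nothing to check there.

Conflict found: Predict set conflict for B': { 'c' }
The grammar is NOT LL(1).

Answer: No. Predict set conflict for B': { 'c' }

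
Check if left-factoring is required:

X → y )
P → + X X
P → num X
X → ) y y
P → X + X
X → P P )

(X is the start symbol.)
No, left-factoring is not needed

Left-factoring is needed when two productions for the same non-terminal
share a common prefix on the right-hand side.

Productions for X:
  X → y )
  X → ) y y
  X → P P )
Productions for P:
  P → + X X
  P → num X
  P → X + X

No common prefixes found.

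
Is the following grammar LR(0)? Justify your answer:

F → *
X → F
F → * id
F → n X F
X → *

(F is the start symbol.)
A grammar is LR(0) if no state in the canonical LR(0) collection has:
  - both a shift item (dot before a terminal) and a complete item (shift-reduce conflict), or
  - two or more complete items (reduce-reduce conflict; the accept item [F' → F .] counts as a complete item here).

Augment with F' → F and build the canonical LR(0) collection (I0 = CLOSURE({[F' → . F]}), then GOTO on every symbol after a dot until no new states appear). It has 9 states:
  I0: { [F → . * id], [F → . *], [F → . n X F], [F' → . F] }  — shift
  I1: { [F → * . id], [F → * .] }  — shift, reduce
  I2: { [F' → F .] }  — accept
  I3: { [F → . * id], [F → . *], [F → . n X F], [F → n . X F], [X → . *], [X → . F] }  — shift
  I4: { [F → * . id], [F → * .], [X → * .] }  — shift, 2 reduces
  I5: { [X → F .] }  — reduce
  I6: { [F → . * id], [F → . *], [F → . n X F], [F → n X . F] }  — shift
  I7: { [F → n X F .] }  — reduce
  I8: { [F → * id .] }  — reduce

Conflict in state I1:
  Shift-reduce conflict between [F → * .] and [F → * . id]
So the grammar is NOT LR(0).

Answer: No. Shift-reduce conflict between [F → * .] and [F → * . id]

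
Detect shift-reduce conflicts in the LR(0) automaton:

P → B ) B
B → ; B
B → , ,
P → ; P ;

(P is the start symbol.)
Yes — I9: [B → ; B .] vs [P → B . ) B]

A shift-reduce conflict occurs when an LR(0) state has both:
  - a complete (reduce) item [A → α .] (dot at the end), and
  - a shift item [B → β . c γ] (dot before a terminal).

Augment with P' → P and build the canonical LR(0) collection (I0 = CLOSURE({[P' → . P]}), then GOTO on every symbol after a dot until no new states appear). It has 13 states:
  I0: { [B → . , ,], [B → . ; B], [P → . ; P ;], [P → . B ) B], [P' → . P] }  — shift
  I1: { [B → , . ,] }  — shift
  I2: { [B → . , ,], [B → . ; B], [B → ; . B], [P → . ; P ;], [P → . B ) B], [P → ; . P ;] }  — shift
  I3: { [P → B . ) B] }  — shift
  I4: { [P' → P .] }  — accept
  I5: { [B → . , ,], [B → . ; B], [P → B ) . B] }  — shift
  I6: { [B → . , ,], [B → . ; B], [B → ; . B] }  — shift
  I7: { [P → B ) B .] }  — reduce
  I8: { [B → ; B .] }  — reduce
  I9: { [B → ; B .], [P → B . ) B] }  — shift, reduce
  I10: { [P → ; P . ;] }  — shift
  I11: { [P → ; P ; .] }  — reduce
  I12: { [B → , , .] }  — reduce

I9 contains reduce item [B → ; B .] and shift item [P → B . ) B] — shift-reduce conflict.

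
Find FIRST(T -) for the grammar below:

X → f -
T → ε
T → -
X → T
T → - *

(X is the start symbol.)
{ '-' }

FIRST sets of the non-terminals involved (from the grammar, by fixed-point iteration):
  FIRST(T) = { '-', ε }

To compute FIRST(T -), process the symbols left to right:
Symbol T is a non-terminal. Add FIRST(T) \ {ε} = { '-' }
T is nullable (ε ∈ FIRST(T)), continue to the next symbol.
Symbol - is a terminal. Add '-' and stop.
FIRST(T -) = { '-' }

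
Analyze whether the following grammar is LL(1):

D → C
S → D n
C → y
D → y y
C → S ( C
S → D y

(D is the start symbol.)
No. Predict set conflict for D: { 'y' }

Relevant sets:
  FIRST(C) = { 'y' }
  FIRST(D) = { 'y' }
  FIRST(S) = { 'y' }

For D:
  PREDICT(D → C) = { 'y' }
  PREDICT(D → y y) = { 'y' }
For S:
  PREDICT(S → D n) = { 'y' }
  PREDICT(S → D y) = { 'y' }
For C:
  PREDICT(C → y) = { 'y' }
  PREDICT(C → S '(' C) = { 'y' }

Conflict found: Predict set conflict for D: { 'y' }
The grammar is NOT LL(1).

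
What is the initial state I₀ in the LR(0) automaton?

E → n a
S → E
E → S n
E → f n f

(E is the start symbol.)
First, augment the grammar with E' → E
I₀ = CLOSURE({ [E' → . E] }):
  [E' → . E] has the dot before E: add [E → . n a], [E → . S n], [E → . f n f]
  [E → . S n] has the dot before S: add [S → . E]
No further items can be added.

I₀ = { [E → . S n], [E → . f n f], [E → . n a], [E' → . E], [S → . E] }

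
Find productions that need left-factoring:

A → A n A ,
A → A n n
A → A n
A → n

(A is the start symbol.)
Yes, A has productions with common prefix 'A n'

Left-factoring is needed when two productions for the same non-terminal
share a common prefix on the right-hand side.

Productions for A:
  A → A n A ,
  A → A n n
  A → A n
  A → n

Found common prefix 'A n' in productions for A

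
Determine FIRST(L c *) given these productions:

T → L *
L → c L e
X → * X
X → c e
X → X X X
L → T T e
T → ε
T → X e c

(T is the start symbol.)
FIRST sets of the non-terminals involved (from the grammar, by fixed-point iteration):
  FIRST(L) = { '*', 'c', 'e' }

To compute FIRST(L c *), process the symbols left to right:
Symbol L is a non-terminal. Add FIRST(L) \ {ε} = { '*', 'c', 'e' }
L is not nullable (ε ∉ FIRST(L)), so stop here.
FIRST(L c *) = { '*', 'c', 'e' }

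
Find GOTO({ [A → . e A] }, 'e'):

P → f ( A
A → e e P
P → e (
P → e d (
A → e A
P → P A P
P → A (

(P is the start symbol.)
GOTO(I, 'e') = CLOSURE({ [A → αX.β] : [A → α.Xβ] ∈ I, X = 'e' })

Items with dot before 'e', with the dot advanced:
  [A → . e A] → [A → e . A]
Closure of the advanced items:
  [A → e . A] has the dot before A: add [A → . e e P], [A → . e A]

GOTO = { [A → . e A], [A → . e e P], [A → e . A] }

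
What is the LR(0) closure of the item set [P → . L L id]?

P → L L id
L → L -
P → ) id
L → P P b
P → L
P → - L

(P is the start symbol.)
Start with: [P → . L L id]
  [P → . L L id] has the dot before L: add [L → . L -], [L → . P P b]
  [L → . P P b] has the dot before P: add [P → . ) id], [P → . L], [P → . - L]
No further items can be added.

CLOSURE = { [L → . L -], [L → . P P b], [P → . ) id], [P → . - L], [P → . L L id], [P → . L] }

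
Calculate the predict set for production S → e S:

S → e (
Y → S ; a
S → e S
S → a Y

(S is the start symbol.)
PREDICT(S → e S) = (FIRST(RHS) \ {ε}) ∪ (FOLLOW(S) if ε ∈ FIRST(RHS), i.e. RHS ⇒* ε)
FIRST(e S) = { 'e' }
ε ∉ FIRST(e S), so FOLLOW(S) is not added.
PREDICT(S → e S) = { 'e' }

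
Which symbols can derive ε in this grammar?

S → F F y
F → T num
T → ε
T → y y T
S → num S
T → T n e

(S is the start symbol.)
ε-productions: T → ε
So T is immediately nullable.
No further non-terminal can be added: every production for the remaining non-terminals contains a terminal or a non-nullable non-terminal.
Nullable = { 'T' }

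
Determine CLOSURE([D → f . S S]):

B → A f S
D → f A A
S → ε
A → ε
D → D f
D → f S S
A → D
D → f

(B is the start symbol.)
{ [D → f . S S], [S → .] }

Start with: [D → f . S S]
  [D → f . S S] has the dot before S: add [S → .]
No further items can be added.

CLOSURE = { [D → f . S S], [S → .] }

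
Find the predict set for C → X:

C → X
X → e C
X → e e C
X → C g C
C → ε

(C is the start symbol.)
PREDICT(C → X) = (FIRST(RHS) \ {ε}) ∪ (FOLLOW(C) if ε ∈ FIRST(RHS), i.e. RHS ⇒* ε)
FIRST(X) = { 'e', 'g' }
FIRST(X) = { 'e', 'g' }
ε ∉ FIRST(X), so FOLLOW(C) is not added.
PREDICT(C → X) = { 'e', 'g' }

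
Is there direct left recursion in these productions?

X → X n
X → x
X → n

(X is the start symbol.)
X → X n: LEFT RECURSIVE (starts with X)
X → x: starts with x
X → n: starts with n

The grammar has direct left recursion on: X.

Answer: Yes, X is left-recursive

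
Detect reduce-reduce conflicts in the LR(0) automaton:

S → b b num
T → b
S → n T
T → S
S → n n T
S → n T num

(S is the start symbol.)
Yes — I8: [S → n T .] vs [S → n n T .]

A reduce-reduce conflict occurs when an LR(0) state has two complete items [A → α .] and [B → β .] — both call for a reduction, and with no lookahead the parser cannot choose between them.

Augment with S' → S and build the canonical LR(0) collection (I0 = CLOSURE({[S' → . S]}), then GOTO on every symbol after a dot until no new states appear). It has 12 states:
  I0: { [S → . b b num], [S → . n T num], [S → . n T], [S → . n n T], [S' → . S] }  — shift
  I1: { [S' → S .] }  — accept
  I2: { [S → b . b num] }  — shift
  I3: { [S → . b b num], [S → . n T num], [S → . n T], [S → . n n T], [S → n . T num], [S → n . T], [S → n . n T], [T → . S], [T → . b] }  — shift
  I4: { [T → S .] }  — reduce
  I5: { [S → n T . num], [S → n T .] }  — shift, reduce
  I6: { [S → b . b num], [T → b .] }  — shift, reduce
  I7: { [S → . b b num], [S → . n T num], [S → . n T], [S → . n n T], [S → n . T num], [S → n . T], [S → n . n T], [S → n n . T], [T → . S], [T → . b] }  — shift
  I8: { [S → n T . num], [S → n T .], [S → n n T .] }  — shift, 2 reduces
  I9: { [S → n T num .] }  — reduce
  I10: { [S → b b . num] }  — shift
  I11: { [S → b b num .] }  — reduce

I8 contains complete items [S → n T .], [S → n n T .] — reduce-reduce conflict.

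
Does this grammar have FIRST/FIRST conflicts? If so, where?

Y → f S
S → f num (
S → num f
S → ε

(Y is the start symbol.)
A FIRST/FIRST conflict occurs when two productions N → α and N → β for the same non-terminal have FIRST(α) ∩ FIRST(β) ≠ ∅ (with ε ∈ FIRST of a nullable right-hand side, so two nullable alternatives also conflict).

Productions for S:
  S → f num (: FIRST = { 'f' }
  S → num f: FIRST = { 'num' }
  S → ε: FIRST = { ε }
Y has only one production, so no FIRST/FIRST conflict is possible there.

All alternatives of each non-terminal have pairwise disjoint FIRST sets.

Answer: No FIRST/FIRST conflicts.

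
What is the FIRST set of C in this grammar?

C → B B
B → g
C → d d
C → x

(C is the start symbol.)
To compute FIRST(C), examine every production with C on the left-hand side, reading each right-hand side left to right until a non-nullable symbol is reached.

FIRST sets of the other non-terminals involved (by the same procedure, iterated to a fixed point):
  FIRST(B) = { 'g' }

From C → B B:
  - B is a non-terminal: add FIRST(B) \ {ε} = { 'g' }
    B is not nullable, so stop
From C → d d:
  - d is a terminal: add 'd' and stop
From C → x:
  - x is a terminal: add 'x' and stop

Collecting: FIRST(C) = { 'd', 'g', 'x' }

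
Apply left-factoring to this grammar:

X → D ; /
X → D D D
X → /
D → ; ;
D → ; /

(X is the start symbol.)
Left-factoring transforms A → αβ₁ | αβ₂ into A → αA' and A' → β₁ | β₂
(α is the longest common prefix among the alternatives). Repeat until
no nonterminal has two alternatives with a common prefix.

Round 1: X has alternatives sharing prefix 'D'. Introduce X': X → D X'
  Add: X' → ; /
  Add: X' → D D

Round 2: D has alternatives sharing prefix ';'. Introduce D': D → ; D'
  Add: D' → ;
  Add: D' → /

No remaining common prefixes — done.

Resulting grammar:
X → D X'
X' → ; /
X' → D D
X → /
D → ; D'
D' → ;
D' → /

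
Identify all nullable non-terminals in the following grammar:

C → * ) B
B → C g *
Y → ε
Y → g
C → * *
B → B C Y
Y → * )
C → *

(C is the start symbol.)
A non-terminal is nullable if it can derive ε (the empty string): either it has an ε-production, or it has a production whose right-hand side consists entirely of nullable non-terminals.

ε-productions: Y → ε
So Y is immediately nullable.
No further non-terminal can be added: every production for the remaining non-terminals contains a terminal or a non-nullable non-terminal.
Nullable = { 'Y' }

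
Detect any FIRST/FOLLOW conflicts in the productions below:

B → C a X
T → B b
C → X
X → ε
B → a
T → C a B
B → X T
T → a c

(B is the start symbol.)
Nullable non-terminals: C, X.
C has a nullable alternative but only one production, so nothing to check.
X has a nullable alternative but only one production, so nothing to check.

B, T have no nullable alternative, so no FIRST/FOLLOW check is needed there.

No FIRST/FOLLOW conflicts found.

Answer: No FIRST/FOLLOW conflicts.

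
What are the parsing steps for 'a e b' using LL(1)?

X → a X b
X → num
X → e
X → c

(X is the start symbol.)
LL(1) parsing maintains a stack (initially the start symbol over $) and the input. At each step: if the stack top is a terminal, match it against the current input token; if it is a non-terminal N, replace it with the RHS of M[N, lookahead] (the unique production whose predict set contains the lookahead).

Stack is shown with the top on the left.

Stack    Input    Action
------------------------
X $      a e b $  output X → a X b
a X b $  a e b $  match 'a'
X b $    e b $    output X → e
e b $    e b $    match 'e'
b $      b $      match 'b'
$        $        accept

The string is accepted.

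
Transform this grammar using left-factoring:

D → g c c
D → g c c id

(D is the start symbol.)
Left-factoring transforms A → αβ₁ | αβ₂ into A → αA' and A' → β₁ | β₂
(α is the longest common prefix among the alternatives). Repeat until
no nonterminal has two alternatives with a common prefix.

Round 1: D has alternatives sharing prefix 'g c c'. Introduce D': D → g c c D'
  Add: D' → ε
  Add: D' → id

No remaining common prefixes — done.

Resulting grammar:
D → g c c D'
D' → ε
D' → id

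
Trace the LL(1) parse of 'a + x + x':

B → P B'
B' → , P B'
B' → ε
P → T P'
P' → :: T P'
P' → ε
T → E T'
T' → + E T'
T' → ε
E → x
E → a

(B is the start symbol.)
LL(1) parsing maintains a stack (initially the start symbol over $) and the input. At each step: if the stack top is a terminal, match it against the current input token; if it is a non-terminal N, replace it with the RHS of M[N, lookahead] (the unique production whose predict set contains the lookahead).

Stack is shown with the top on the left.

Stack           Input        Action
-----------------------------------
B $             a + x + x $  output B → P B'
P B' $          a + x + x $  output P → T P'
T P' B' $       a + x + x $  output T → E T'
E T' P' B' $    a + x + x $  output E → a
a T' P' B' $    a + x + x $  match 'a'
T' P' B' $      + x + x $    output T' → + E T'
+ E T' P' B' $  + x + x $    match '+'
E T' P' B' $    x + x $      output E → x
x T' P' B' $    x + x $      match 'x'
T' P' B' $      + x $        output T' → + E T'
+ E T' P' B' $  + x $        match '+'
E T' P' B' $    x $          output E → x
x T' P' B' $    x $          match 'x'
T' P' B' $      $            output T' → ε
P' B' $         $            output P' → ε
B' $            $            output B' → ε
$               $            accept

The string is accepted.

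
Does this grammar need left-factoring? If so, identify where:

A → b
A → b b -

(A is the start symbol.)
Yes, A has productions with common prefix 'b'

Left-factoring is needed when two productions for the same non-terminal
share a common prefix on the right-hand side.

Productions for A:
  A → b
  A → b b -

Found common prefix 'b' in productions for A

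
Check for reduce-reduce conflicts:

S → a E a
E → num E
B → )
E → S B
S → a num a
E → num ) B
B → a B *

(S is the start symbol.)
No reduce-reduce conflicts

Augment with S' → S and build the canonical LR(0) collection (I0 = CLOSURE({[S' → . S]}), then GOTO on every symbol after a dot until no new states appear). It has 17 states:
  I0: { [S → . a E a], [S → . a num a], [S' → . S] }  — shift
  I1: { [S' → S .] }  — accept
  I2: { [E → . S B], [E → . num ) B], [E → . num E], [S → . a E a], [S → . a num a], [S → a . E a], [S → a . num a] }  — shift
  I3: { [S → a E . a] }  — shift
  I4: { [B → . )], [B → . a B *], [E → S . B] }  — shift
  I5: { [E → . S B], [E → . num ) B], [E → . num E], [E → num . ) B], [E → num . E], [S → . a E a], [S → . a num a], [S → a num . a] }  — shift
  I6: { [B → . )], [B → . a B *], [E → num ) . B] }  — shift
  I7: { [E → num E .] }  — reduce
  I8: { [E → . S B], [E → . num ) B], [E → . num E], [S → . a E a], [S → . a num a], [S → a . E a], [S → a . num a], [S → a num a .] }  — shift, reduce
  I9: { [E → . S B], [E → . num ) B], [E → . num E], [E → num . ) B], [E → num . E], [S → . a E a], [S → . a num a] }  — shift
  I10: { [B → ) .] }  — reduce
  I11: { [E → num ) B .] }  — reduce
  I12: { [B → . )], [B → . a B *], [B → a . B *] }  — shift
  I13: { [B → a B . *] }  — shift
  I14: { [B → a B * .] }  — reduce
  I15: { [E → S B .] }  — reduce
  I16: { [S → a E a .] }  — reduce

No state contains more than one complete item.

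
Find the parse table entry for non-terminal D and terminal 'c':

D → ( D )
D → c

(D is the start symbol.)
D → c

To find M[D, 'c'], we find productions for D where 'c' is in the predict set (PREDICT(N → α) = (FIRST(α) \ {ε}) ∪ (FOLLOW(N) if α ⇒* ε)).

D → ( D ): PREDICT = { '(' }
D → c: PREDICT = { 'c' }
  'c' is in predict set, so this production goes in M[D, 'c']

M[D, 'c'] = D → c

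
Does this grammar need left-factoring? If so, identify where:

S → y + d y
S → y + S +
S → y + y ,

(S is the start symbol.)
Left-factoring is needed when two productions for the same non-terminal
share a common prefix on the right-hand side.

Productions for S:
  S → y + d y
  S → y + S +
  S → y + y ,

Found common prefix 'y +' in productions for S

Answer: Yes, S has productions with common prefix 'y +'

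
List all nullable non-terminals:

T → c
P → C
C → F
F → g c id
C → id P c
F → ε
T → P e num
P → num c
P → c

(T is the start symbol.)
ε-productions: F → ε
So F is immediately nullable.
C → F: every symbol on the right is nullable, so C is nullable too.
P → C: every symbol on the right is nullable, so P is nullable too.
No further non-terminal can be added: every production for the remaining non-terminals contains a terminal or a non-nullable non-terminal.
Nullable = { 'C', 'F', 'P' }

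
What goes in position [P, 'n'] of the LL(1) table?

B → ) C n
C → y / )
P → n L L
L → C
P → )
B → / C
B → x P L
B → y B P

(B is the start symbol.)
P → n L L

To find M[P, 'n'], we find productions for P where 'n' is in the predict set (PREDICT(N → α) = (FIRST(α) \ {ε}) ∪ (FOLLOW(N) if α ⇒* ε)).

P → n L L: PREDICT = { 'n' }
  'n' is in predict set, so this production goes in M[P, 'n']
P → ): PREDICT = { ')' }

M[P, 'n'] = P → n L L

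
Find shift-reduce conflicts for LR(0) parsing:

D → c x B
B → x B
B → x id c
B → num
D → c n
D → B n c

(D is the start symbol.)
Augment with D' → D and build the canonical LR(0) collection (I0 = CLOSURE({[D' → . D]}), then GOTO on every symbol after a dot until no new states appear). It has 14 states:
  I0: { [B → . num], [B → . x B], [B → . x id c], [D → . B n c], [D → . c n], [D → . c x B], [D' → . D] }  — shift
  I1: { [D → B . n c] }  — shift
  I2: { [D' → D .] }  — accept
  I3: { [D → c . n], [D → c . x B] }  — shift
  I4: { [B → num .] }  — reduce
  I5: { [B → . num], [B → . x B], [B → . x id c], [B → x . B], [B → x . id c] }  — shift
  I6: { [B → x B .] }  — reduce
  I7: { [B → x id . c] }  — shift
  I8: { [B → x id c .] }  — reduce
  I9: { [D → c n .] }  — reduce
  I10: { [B → . num], [B → . x B], [B → . x id c], [D → c x . B] }  — shift
  I11: { [D → c x B .] }  — reduce
  I12: { [D → B n . c] }  — shift
  I13: { [D → B n c .] }  — reduce

No state contains both a complete item and a shift item.

Answer: No shift-reduce conflicts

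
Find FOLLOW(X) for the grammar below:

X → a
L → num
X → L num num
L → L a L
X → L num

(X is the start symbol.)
To compute FOLLOW(X), find every occurrence of X on a right-hand side N → α X β: add FIRST(β) \ {ε}, and if β is empty or nullable also add FOLLOW(N). Iterate to a fixed point.

X is the start symbol, so $ ∈ FOLLOW(X).
X does not occur on any right-hand side.

Taking the union: FOLLOW(X) = { $ }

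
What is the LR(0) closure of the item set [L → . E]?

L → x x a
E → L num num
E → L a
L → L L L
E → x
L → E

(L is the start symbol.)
Start with: [L → . E]
  [L → . E] has the dot before E: add [E → . L num num], [E → . L a], [E → . x]
  [E → . L num num] has the dot before L: add [L → . x x a], [L → . L L L]
No further items can be added.

CLOSURE = { [E → . L a], [E → . L num num], [E → . x], [L → . E], [L → . L L L], [L → . x x a] }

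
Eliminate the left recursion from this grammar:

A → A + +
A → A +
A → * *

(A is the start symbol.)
A is directly left-recursive. The standard transformation for
  A → A α₁ | ... | A α_m | β₁ | ... | β_n
is
  A  → β₁ A' | ... | β_n A'
  A' → α₁ A' | ... | α_m A' | ε

A → * * becomes A → * * A'
A → A + + becomes A' → + + A'
A → A + becomes A' → + A'
Add A' → ε

Resulting grammar:
A → * * A'
A' → + + A'
A' → + A'
A' → ε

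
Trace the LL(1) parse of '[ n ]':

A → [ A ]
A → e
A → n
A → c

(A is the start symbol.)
LL(1) parsing maintains a stack (initially the start symbol over $) and the input. At each step: if the stack top is a terminal, match it against the current input token; if it is a non-terminal N, replace it with the RHS of M[N, lookahead] (the unique production whose predict set contains the lookahead).

Stack is shown with the top on the left.

Stack    Input    Action
------------------------
A $      [ n ] $  output A → [ A ]
[ A ] $  [ n ] $  match '['
A ] $    n ] $    output A → n
n ] $    n ] $    match 'n'
] $      ] $      match ']'
$        $        accept

The string is accepted.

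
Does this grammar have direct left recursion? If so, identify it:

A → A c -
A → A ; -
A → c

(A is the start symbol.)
A → A c -: LEFT RECURSIVE (starts with A)
A → A ; -: LEFT RECURSIVE (starts with A)
A → c: starts with c

The grammar has direct left recursion on: A.

Answer: Yes, A is left-recursive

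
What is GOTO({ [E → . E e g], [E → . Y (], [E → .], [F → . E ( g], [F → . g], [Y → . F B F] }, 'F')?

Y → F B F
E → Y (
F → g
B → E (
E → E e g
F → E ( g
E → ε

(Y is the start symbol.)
GOTO(I, 'F') = CLOSURE({ [A → αX.β] : [A → α.Xβ] ∈ I, X = 'F' })

Items with dot before 'F', with the dot advanced:
  [Y → . F B F] → [Y → F . B F]
Closure of the advanced items:
  [Y → F . B F] has the dot before B: add [B → . E (]
  [B → . E (] has the dot before E: add [E → . Y (], [E → . E e g], [E → .]
  [E → . Y (] has the dot before Y: add [Y → . F B F]
  [Y → . F B F] has the dot before F: add [F → . g], [F → . E ( g]

GOTO = { [B → . E (], [E → . E e g], [E → . Y (], [E → .], [F → . E ( g], [F → . g], [Y → . F B F], [Y → F . B F] }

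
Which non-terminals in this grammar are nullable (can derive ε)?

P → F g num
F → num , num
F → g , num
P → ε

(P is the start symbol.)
ε-productions: P → ε
So P is immediately nullable.
No further non-terminal can be added: every production for the remaining non-terminals contains a terminal or a non-nullable non-terminal.
Nullable = { 'P' }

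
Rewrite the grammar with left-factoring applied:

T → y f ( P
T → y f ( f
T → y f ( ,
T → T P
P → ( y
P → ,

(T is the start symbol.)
Left-factoring transforms A → αβ₁ | αβ₂ into A → αA' and A' → β₁ | β₂
(α is the longest common prefix among the alternatives). Repeat until
no nonterminal has two alternatives with a common prefix.

Round 1: T has alternatives sharing prefix 'y f ('. Introduce T': T → y f ( T'
  Add: T' → P
  Add: T' → f
  Add: T' → ,

No remaining common prefixes — done.

Resulting grammar:
T → y f ( T'
T' → P
T' → f
T' → ,
T → T P
P → ( y
P → ,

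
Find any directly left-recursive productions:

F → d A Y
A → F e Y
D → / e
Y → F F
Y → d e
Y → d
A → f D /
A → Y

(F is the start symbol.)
No direct left recursion

Direct left recursion occurs when N → N α for some non-terminal N (the right-hand side begins with the left-hand side itself).

F → d A Y: starts with d
A → F e Y: starts with F
D → / e: starts with '/'
Y → F F: starts with F
Y → d e: starts with d
Y → d: starts with d
A → f D /: starts with f
A → Y: starts with Y

No direct left recursion found.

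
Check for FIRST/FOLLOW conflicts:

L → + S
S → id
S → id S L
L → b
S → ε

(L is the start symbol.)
No FIRST/FOLLOW conflicts.

A FIRST/FOLLOW conflict occurs when a non-terminal N has a nullable alternative N → β (β ⇒* ε) and another alternative N → α with FIRST(α) ∩ FOLLOW(N) ≠ ∅: on such a lookahead the parser cannot decide between expanding α and letting N vanish via β.

Nullable non-terminals: S.

S: nullable alternative(s) S → ε; FOLLOW(S) = { $, '+', 'b' }
  S → id: FIRST \ {ε} = { 'id' } — disjoint from FOLLOW(S)
  S → id S L: FIRST \ {ε} = { 'id' } — disjoint from FOLLOW(S)
  S → ε: FIRST \ {ε} = { } — this is the only nullable alternative, skip

L has no nullable alternative, so no FIRST/FOLLOW check is needed there.

No FIRST/FOLLOW conflicts found.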